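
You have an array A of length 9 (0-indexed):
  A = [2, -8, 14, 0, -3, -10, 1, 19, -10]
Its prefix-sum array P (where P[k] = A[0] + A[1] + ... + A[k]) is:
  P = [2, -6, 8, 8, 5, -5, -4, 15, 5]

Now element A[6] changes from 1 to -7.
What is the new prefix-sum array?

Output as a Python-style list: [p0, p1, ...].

Change: A[6] 1 -> -7, delta = -8
P[k] for k < 6: unchanged (A[6] not included)
P[k] for k >= 6: shift by delta = -8
  P[0] = 2 + 0 = 2
  P[1] = -6 + 0 = -6
  P[2] = 8 + 0 = 8
  P[3] = 8 + 0 = 8
  P[4] = 5 + 0 = 5
  P[5] = -5 + 0 = -5
  P[6] = -4 + -8 = -12
  P[7] = 15 + -8 = 7
  P[8] = 5 + -8 = -3

Answer: [2, -6, 8, 8, 5, -5, -12, 7, -3]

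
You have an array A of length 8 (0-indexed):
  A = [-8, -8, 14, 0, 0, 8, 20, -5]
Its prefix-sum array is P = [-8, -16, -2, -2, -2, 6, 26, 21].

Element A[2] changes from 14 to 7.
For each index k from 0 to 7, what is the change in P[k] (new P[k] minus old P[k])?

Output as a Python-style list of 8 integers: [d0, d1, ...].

Answer: [0, 0, -7, -7, -7, -7, -7, -7]

Derivation:
Element change: A[2] 14 -> 7, delta = -7
For k < 2: P[k] unchanged, delta_P[k] = 0
For k >= 2: P[k] shifts by exactly -7
Delta array: [0, 0, -7, -7, -7, -7, -7, -7]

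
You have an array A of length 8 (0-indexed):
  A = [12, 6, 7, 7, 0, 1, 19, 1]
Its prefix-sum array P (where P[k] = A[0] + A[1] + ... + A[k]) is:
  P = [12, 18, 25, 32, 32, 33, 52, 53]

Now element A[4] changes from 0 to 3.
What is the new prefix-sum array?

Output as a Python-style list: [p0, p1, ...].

Change: A[4] 0 -> 3, delta = 3
P[k] for k < 4: unchanged (A[4] not included)
P[k] for k >= 4: shift by delta = 3
  P[0] = 12 + 0 = 12
  P[1] = 18 + 0 = 18
  P[2] = 25 + 0 = 25
  P[3] = 32 + 0 = 32
  P[4] = 32 + 3 = 35
  P[5] = 33 + 3 = 36
  P[6] = 52 + 3 = 55
  P[7] = 53 + 3 = 56

Answer: [12, 18, 25, 32, 35, 36, 55, 56]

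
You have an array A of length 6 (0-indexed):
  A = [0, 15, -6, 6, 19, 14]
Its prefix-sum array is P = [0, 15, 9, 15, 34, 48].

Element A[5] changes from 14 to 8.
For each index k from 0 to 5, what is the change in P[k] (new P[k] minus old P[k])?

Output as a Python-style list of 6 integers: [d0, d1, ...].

Element change: A[5] 14 -> 8, delta = -6
For k < 5: P[k] unchanged, delta_P[k] = 0
For k >= 5: P[k] shifts by exactly -6
Delta array: [0, 0, 0, 0, 0, -6]

Answer: [0, 0, 0, 0, 0, -6]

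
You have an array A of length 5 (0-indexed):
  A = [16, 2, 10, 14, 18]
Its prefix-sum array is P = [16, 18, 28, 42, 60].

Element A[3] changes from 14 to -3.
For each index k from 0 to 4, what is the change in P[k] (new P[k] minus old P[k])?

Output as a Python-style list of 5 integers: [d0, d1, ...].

Element change: A[3] 14 -> -3, delta = -17
For k < 3: P[k] unchanged, delta_P[k] = 0
For k >= 3: P[k] shifts by exactly -17
Delta array: [0, 0, 0, -17, -17]

Answer: [0, 0, 0, -17, -17]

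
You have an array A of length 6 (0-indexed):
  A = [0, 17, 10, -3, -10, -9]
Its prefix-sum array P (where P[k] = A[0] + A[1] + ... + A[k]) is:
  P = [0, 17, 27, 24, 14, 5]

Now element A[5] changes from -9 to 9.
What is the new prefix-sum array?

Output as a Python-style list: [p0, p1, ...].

Change: A[5] -9 -> 9, delta = 18
P[k] for k < 5: unchanged (A[5] not included)
P[k] for k >= 5: shift by delta = 18
  P[0] = 0 + 0 = 0
  P[1] = 17 + 0 = 17
  P[2] = 27 + 0 = 27
  P[3] = 24 + 0 = 24
  P[4] = 14 + 0 = 14
  P[5] = 5 + 18 = 23

Answer: [0, 17, 27, 24, 14, 23]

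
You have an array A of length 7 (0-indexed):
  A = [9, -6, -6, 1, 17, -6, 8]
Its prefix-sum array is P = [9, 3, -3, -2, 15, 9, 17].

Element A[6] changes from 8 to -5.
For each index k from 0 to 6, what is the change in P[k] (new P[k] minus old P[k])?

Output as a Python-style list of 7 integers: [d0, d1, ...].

Element change: A[6] 8 -> -5, delta = -13
For k < 6: P[k] unchanged, delta_P[k] = 0
For k >= 6: P[k] shifts by exactly -13
Delta array: [0, 0, 0, 0, 0, 0, -13]

Answer: [0, 0, 0, 0, 0, 0, -13]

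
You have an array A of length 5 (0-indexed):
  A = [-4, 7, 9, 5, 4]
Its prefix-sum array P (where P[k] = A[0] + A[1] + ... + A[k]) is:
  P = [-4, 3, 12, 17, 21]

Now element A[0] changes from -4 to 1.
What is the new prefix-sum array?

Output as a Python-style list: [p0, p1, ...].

Answer: [1, 8, 17, 22, 26]

Derivation:
Change: A[0] -4 -> 1, delta = 5
P[k] for k < 0: unchanged (A[0] not included)
P[k] for k >= 0: shift by delta = 5
  P[0] = -4 + 5 = 1
  P[1] = 3 + 5 = 8
  P[2] = 12 + 5 = 17
  P[3] = 17 + 5 = 22
  P[4] = 21 + 5 = 26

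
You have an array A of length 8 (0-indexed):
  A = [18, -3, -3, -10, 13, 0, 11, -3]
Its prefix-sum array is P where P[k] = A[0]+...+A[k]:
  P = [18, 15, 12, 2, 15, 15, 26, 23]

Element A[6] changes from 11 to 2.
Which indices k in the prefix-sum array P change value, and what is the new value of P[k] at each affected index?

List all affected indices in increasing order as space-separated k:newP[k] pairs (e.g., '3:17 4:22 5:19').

Answer: 6:17 7:14

Derivation:
P[k] = A[0] + ... + A[k]
P[k] includes A[6] iff k >= 6
Affected indices: 6, 7, ..., 7; delta = -9
  P[6]: 26 + -9 = 17
  P[7]: 23 + -9 = 14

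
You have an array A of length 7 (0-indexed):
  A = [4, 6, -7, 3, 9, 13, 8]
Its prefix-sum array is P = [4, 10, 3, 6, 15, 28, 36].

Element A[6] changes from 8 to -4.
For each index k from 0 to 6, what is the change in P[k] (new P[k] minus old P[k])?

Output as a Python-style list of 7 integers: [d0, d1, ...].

Answer: [0, 0, 0, 0, 0, 0, -12]

Derivation:
Element change: A[6] 8 -> -4, delta = -12
For k < 6: P[k] unchanged, delta_P[k] = 0
For k >= 6: P[k] shifts by exactly -12
Delta array: [0, 0, 0, 0, 0, 0, -12]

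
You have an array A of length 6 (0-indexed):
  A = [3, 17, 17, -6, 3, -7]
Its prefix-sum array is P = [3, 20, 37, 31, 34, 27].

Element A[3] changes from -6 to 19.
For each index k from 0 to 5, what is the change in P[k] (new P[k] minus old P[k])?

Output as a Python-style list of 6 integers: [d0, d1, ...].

Element change: A[3] -6 -> 19, delta = 25
For k < 3: P[k] unchanged, delta_P[k] = 0
For k >= 3: P[k] shifts by exactly 25
Delta array: [0, 0, 0, 25, 25, 25]

Answer: [0, 0, 0, 25, 25, 25]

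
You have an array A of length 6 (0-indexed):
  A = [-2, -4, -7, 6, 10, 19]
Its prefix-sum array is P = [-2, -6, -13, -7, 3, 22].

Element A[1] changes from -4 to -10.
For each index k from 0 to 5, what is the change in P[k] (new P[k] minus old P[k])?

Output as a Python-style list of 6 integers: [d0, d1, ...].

Element change: A[1] -4 -> -10, delta = -6
For k < 1: P[k] unchanged, delta_P[k] = 0
For k >= 1: P[k] shifts by exactly -6
Delta array: [0, -6, -6, -6, -6, -6]

Answer: [0, -6, -6, -6, -6, -6]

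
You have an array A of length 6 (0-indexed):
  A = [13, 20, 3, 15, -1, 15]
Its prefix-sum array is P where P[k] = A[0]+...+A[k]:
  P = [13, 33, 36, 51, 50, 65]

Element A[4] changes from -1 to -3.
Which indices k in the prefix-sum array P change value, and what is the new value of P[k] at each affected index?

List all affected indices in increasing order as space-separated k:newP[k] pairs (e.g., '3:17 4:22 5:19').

P[k] = A[0] + ... + A[k]
P[k] includes A[4] iff k >= 4
Affected indices: 4, 5, ..., 5; delta = -2
  P[4]: 50 + -2 = 48
  P[5]: 65 + -2 = 63

Answer: 4:48 5:63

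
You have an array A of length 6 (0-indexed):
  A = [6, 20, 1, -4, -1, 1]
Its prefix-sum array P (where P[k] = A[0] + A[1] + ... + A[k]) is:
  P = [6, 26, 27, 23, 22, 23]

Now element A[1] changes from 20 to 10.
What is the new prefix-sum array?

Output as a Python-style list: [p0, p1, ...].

Answer: [6, 16, 17, 13, 12, 13]

Derivation:
Change: A[1] 20 -> 10, delta = -10
P[k] for k < 1: unchanged (A[1] not included)
P[k] for k >= 1: shift by delta = -10
  P[0] = 6 + 0 = 6
  P[1] = 26 + -10 = 16
  P[2] = 27 + -10 = 17
  P[3] = 23 + -10 = 13
  P[4] = 22 + -10 = 12
  P[5] = 23 + -10 = 13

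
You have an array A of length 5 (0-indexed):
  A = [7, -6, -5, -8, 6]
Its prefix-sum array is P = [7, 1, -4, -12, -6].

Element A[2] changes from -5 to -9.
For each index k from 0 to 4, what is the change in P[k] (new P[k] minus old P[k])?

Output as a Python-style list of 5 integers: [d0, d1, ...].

Answer: [0, 0, -4, -4, -4]

Derivation:
Element change: A[2] -5 -> -9, delta = -4
For k < 2: P[k] unchanged, delta_P[k] = 0
For k >= 2: P[k] shifts by exactly -4
Delta array: [0, 0, -4, -4, -4]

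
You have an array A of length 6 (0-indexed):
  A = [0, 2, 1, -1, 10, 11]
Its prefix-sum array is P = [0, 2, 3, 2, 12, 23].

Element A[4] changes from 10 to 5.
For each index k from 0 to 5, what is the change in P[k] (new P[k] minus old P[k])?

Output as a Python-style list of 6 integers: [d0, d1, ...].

Element change: A[4] 10 -> 5, delta = -5
For k < 4: P[k] unchanged, delta_P[k] = 0
For k >= 4: P[k] shifts by exactly -5
Delta array: [0, 0, 0, 0, -5, -5]

Answer: [0, 0, 0, 0, -5, -5]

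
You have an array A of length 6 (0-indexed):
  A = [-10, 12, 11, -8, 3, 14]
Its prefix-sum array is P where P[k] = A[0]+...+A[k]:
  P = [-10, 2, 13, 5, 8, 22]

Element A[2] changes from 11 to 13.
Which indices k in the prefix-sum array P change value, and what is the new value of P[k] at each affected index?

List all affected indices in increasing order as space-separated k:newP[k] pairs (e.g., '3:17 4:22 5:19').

Answer: 2:15 3:7 4:10 5:24

Derivation:
P[k] = A[0] + ... + A[k]
P[k] includes A[2] iff k >= 2
Affected indices: 2, 3, ..., 5; delta = 2
  P[2]: 13 + 2 = 15
  P[3]: 5 + 2 = 7
  P[4]: 8 + 2 = 10
  P[5]: 22 + 2 = 24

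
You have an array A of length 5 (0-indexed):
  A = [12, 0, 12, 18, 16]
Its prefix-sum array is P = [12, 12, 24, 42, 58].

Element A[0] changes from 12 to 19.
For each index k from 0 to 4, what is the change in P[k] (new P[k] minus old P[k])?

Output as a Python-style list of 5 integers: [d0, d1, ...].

Answer: [7, 7, 7, 7, 7]

Derivation:
Element change: A[0] 12 -> 19, delta = 7
For k < 0: P[k] unchanged, delta_P[k] = 0
For k >= 0: P[k] shifts by exactly 7
Delta array: [7, 7, 7, 7, 7]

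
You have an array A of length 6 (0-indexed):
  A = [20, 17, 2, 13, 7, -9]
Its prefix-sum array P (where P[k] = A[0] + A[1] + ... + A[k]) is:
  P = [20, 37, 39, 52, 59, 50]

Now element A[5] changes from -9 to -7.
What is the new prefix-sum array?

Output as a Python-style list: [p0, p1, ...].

Answer: [20, 37, 39, 52, 59, 52]

Derivation:
Change: A[5] -9 -> -7, delta = 2
P[k] for k < 5: unchanged (A[5] not included)
P[k] for k >= 5: shift by delta = 2
  P[0] = 20 + 0 = 20
  P[1] = 37 + 0 = 37
  P[2] = 39 + 0 = 39
  P[3] = 52 + 0 = 52
  P[4] = 59 + 0 = 59
  P[5] = 50 + 2 = 52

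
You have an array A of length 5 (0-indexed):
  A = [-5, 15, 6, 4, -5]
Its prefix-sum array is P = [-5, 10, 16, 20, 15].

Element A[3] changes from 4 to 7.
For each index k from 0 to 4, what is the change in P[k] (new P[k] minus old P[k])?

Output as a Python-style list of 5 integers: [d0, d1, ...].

Element change: A[3] 4 -> 7, delta = 3
For k < 3: P[k] unchanged, delta_P[k] = 0
For k >= 3: P[k] shifts by exactly 3
Delta array: [0, 0, 0, 3, 3]

Answer: [0, 0, 0, 3, 3]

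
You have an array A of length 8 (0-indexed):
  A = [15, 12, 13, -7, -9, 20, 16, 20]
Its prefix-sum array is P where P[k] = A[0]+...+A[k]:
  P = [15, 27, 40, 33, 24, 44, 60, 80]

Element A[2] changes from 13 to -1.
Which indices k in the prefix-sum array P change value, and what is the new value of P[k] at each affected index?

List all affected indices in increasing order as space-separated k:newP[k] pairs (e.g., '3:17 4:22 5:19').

P[k] = A[0] + ... + A[k]
P[k] includes A[2] iff k >= 2
Affected indices: 2, 3, ..., 7; delta = -14
  P[2]: 40 + -14 = 26
  P[3]: 33 + -14 = 19
  P[4]: 24 + -14 = 10
  P[5]: 44 + -14 = 30
  P[6]: 60 + -14 = 46
  P[7]: 80 + -14 = 66

Answer: 2:26 3:19 4:10 5:30 6:46 7:66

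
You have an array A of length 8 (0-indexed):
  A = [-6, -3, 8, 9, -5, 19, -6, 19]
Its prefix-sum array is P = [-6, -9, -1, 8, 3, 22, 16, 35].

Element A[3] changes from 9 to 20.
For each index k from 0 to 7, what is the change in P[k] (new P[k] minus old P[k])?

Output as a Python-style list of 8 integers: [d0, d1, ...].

Element change: A[3] 9 -> 20, delta = 11
For k < 3: P[k] unchanged, delta_P[k] = 0
For k >= 3: P[k] shifts by exactly 11
Delta array: [0, 0, 0, 11, 11, 11, 11, 11]

Answer: [0, 0, 0, 11, 11, 11, 11, 11]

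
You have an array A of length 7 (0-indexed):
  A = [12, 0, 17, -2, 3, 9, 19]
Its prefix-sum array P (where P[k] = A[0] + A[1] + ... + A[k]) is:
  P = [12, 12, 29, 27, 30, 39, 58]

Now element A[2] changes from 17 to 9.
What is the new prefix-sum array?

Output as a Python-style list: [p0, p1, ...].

Answer: [12, 12, 21, 19, 22, 31, 50]

Derivation:
Change: A[2] 17 -> 9, delta = -8
P[k] for k < 2: unchanged (A[2] not included)
P[k] for k >= 2: shift by delta = -8
  P[0] = 12 + 0 = 12
  P[1] = 12 + 0 = 12
  P[2] = 29 + -8 = 21
  P[3] = 27 + -8 = 19
  P[4] = 30 + -8 = 22
  P[5] = 39 + -8 = 31
  P[6] = 58 + -8 = 50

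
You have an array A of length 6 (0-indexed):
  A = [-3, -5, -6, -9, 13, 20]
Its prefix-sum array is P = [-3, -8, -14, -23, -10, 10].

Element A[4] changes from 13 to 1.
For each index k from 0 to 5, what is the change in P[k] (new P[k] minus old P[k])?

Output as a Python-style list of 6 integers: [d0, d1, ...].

Element change: A[4] 13 -> 1, delta = -12
For k < 4: P[k] unchanged, delta_P[k] = 0
For k >= 4: P[k] shifts by exactly -12
Delta array: [0, 0, 0, 0, -12, -12]

Answer: [0, 0, 0, 0, -12, -12]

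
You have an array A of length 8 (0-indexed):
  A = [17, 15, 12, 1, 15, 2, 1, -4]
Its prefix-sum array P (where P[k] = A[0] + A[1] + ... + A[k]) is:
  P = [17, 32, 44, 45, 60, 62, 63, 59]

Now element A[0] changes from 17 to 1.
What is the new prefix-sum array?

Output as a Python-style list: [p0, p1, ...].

Change: A[0] 17 -> 1, delta = -16
P[k] for k < 0: unchanged (A[0] not included)
P[k] for k >= 0: shift by delta = -16
  P[0] = 17 + -16 = 1
  P[1] = 32 + -16 = 16
  P[2] = 44 + -16 = 28
  P[3] = 45 + -16 = 29
  P[4] = 60 + -16 = 44
  P[5] = 62 + -16 = 46
  P[6] = 63 + -16 = 47
  P[7] = 59 + -16 = 43

Answer: [1, 16, 28, 29, 44, 46, 47, 43]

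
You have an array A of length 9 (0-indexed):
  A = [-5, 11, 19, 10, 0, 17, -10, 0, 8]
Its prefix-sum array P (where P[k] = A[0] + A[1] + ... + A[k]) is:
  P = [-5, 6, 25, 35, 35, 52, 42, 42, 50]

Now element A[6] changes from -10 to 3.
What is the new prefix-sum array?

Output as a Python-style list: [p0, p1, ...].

Answer: [-5, 6, 25, 35, 35, 52, 55, 55, 63]

Derivation:
Change: A[6] -10 -> 3, delta = 13
P[k] for k < 6: unchanged (A[6] not included)
P[k] for k >= 6: shift by delta = 13
  P[0] = -5 + 0 = -5
  P[1] = 6 + 0 = 6
  P[2] = 25 + 0 = 25
  P[3] = 35 + 0 = 35
  P[4] = 35 + 0 = 35
  P[5] = 52 + 0 = 52
  P[6] = 42 + 13 = 55
  P[7] = 42 + 13 = 55
  P[8] = 50 + 13 = 63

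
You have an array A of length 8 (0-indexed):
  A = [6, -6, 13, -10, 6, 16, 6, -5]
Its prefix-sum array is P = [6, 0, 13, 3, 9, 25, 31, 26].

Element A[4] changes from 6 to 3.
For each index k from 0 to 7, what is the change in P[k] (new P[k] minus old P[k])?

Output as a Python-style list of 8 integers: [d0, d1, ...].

Answer: [0, 0, 0, 0, -3, -3, -3, -3]

Derivation:
Element change: A[4] 6 -> 3, delta = -3
For k < 4: P[k] unchanged, delta_P[k] = 0
For k >= 4: P[k] shifts by exactly -3
Delta array: [0, 0, 0, 0, -3, -3, -3, -3]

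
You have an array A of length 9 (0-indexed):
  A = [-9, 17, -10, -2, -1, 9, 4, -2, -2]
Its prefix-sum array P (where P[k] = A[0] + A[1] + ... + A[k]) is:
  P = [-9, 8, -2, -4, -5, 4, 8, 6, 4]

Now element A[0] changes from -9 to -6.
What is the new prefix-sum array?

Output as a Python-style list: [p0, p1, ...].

Change: A[0] -9 -> -6, delta = 3
P[k] for k < 0: unchanged (A[0] not included)
P[k] for k >= 0: shift by delta = 3
  P[0] = -9 + 3 = -6
  P[1] = 8 + 3 = 11
  P[2] = -2 + 3 = 1
  P[3] = -4 + 3 = -1
  P[4] = -5 + 3 = -2
  P[5] = 4 + 3 = 7
  P[6] = 8 + 3 = 11
  P[7] = 6 + 3 = 9
  P[8] = 4 + 3 = 7

Answer: [-6, 11, 1, -1, -2, 7, 11, 9, 7]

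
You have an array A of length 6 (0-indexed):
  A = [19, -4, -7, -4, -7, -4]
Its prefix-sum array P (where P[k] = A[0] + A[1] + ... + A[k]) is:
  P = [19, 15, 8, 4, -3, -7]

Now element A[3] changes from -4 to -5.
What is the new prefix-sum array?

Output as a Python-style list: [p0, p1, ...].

Answer: [19, 15, 8, 3, -4, -8]

Derivation:
Change: A[3] -4 -> -5, delta = -1
P[k] for k < 3: unchanged (A[3] not included)
P[k] for k >= 3: shift by delta = -1
  P[0] = 19 + 0 = 19
  P[1] = 15 + 0 = 15
  P[2] = 8 + 0 = 8
  P[3] = 4 + -1 = 3
  P[4] = -3 + -1 = -4
  P[5] = -7 + -1 = -8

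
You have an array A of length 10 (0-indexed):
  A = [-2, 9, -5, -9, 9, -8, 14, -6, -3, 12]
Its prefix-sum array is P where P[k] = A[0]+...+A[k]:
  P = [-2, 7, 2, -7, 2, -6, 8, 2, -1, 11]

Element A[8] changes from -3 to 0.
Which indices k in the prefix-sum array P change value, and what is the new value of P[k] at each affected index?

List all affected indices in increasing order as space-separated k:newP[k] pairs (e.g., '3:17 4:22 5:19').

P[k] = A[0] + ... + A[k]
P[k] includes A[8] iff k >= 8
Affected indices: 8, 9, ..., 9; delta = 3
  P[8]: -1 + 3 = 2
  P[9]: 11 + 3 = 14

Answer: 8:2 9:14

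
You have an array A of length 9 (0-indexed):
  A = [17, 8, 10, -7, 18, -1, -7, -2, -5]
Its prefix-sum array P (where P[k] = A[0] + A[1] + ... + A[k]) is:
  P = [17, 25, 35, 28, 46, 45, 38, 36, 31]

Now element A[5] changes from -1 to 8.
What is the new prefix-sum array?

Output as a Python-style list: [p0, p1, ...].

Answer: [17, 25, 35, 28, 46, 54, 47, 45, 40]

Derivation:
Change: A[5] -1 -> 8, delta = 9
P[k] for k < 5: unchanged (A[5] not included)
P[k] for k >= 5: shift by delta = 9
  P[0] = 17 + 0 = 17
  P[1] = 25 + 0 = 25
  P[2] = 35 + 0 = 35
  P[3] = 28 + 0 = 28
  P[4] = 46 + 0 = 46
  P[5] = 45 + 9 = 54
  P[6] = 38 + 9 = 47
  P[7] = 36 + 9 = 45
  P[8] = 31 + 9 = 40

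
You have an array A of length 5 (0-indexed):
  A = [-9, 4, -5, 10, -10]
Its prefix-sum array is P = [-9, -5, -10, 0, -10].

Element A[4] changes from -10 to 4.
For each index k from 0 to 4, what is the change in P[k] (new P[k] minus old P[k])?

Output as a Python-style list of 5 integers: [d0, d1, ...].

Element change: A[4] -10 -> 4, delta = 14
For k < 4: P[k] unchanged, delta_P[k] = 0
For k >= 4: P[k] shifts by exactly 14
Delta array: [0, 0, 0, 0, 14]

Answer: [0, 0, 0, 0, 14]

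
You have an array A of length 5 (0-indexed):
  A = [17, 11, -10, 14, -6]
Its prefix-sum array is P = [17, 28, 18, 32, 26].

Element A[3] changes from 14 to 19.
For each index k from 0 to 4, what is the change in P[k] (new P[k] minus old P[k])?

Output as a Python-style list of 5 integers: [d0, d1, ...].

Element change: A[3] 14 -> 19, delta = 5
For k < 3: P[k] unchanged, delta_P[k] = 0
For k >= 3: P[k] shifts by exactly 5
Delta array: [0, 0, 0, 5, 5]

Answer: [0, 0, 0, 5, 5]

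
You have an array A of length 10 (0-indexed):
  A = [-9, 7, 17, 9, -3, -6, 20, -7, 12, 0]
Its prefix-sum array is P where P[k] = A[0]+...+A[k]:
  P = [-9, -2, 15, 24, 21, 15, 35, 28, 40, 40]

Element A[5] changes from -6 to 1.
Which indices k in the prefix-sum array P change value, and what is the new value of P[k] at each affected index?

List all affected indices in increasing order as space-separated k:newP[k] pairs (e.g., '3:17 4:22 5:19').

P[k] = A[0] + ... + A[k]
P[k] includes A[5] iff k >= 5
Affected indices: 5, 6, ..., 9; delta = 7
  P[5]: 15 + 7 = 22
  P[6]: 35 + 7 = 42
  P[7]: 28 + 7 = 35
  P[8]: 40 + 7 = 47
  P[9]: 40 + 7 = 47

Answer: 5:22 6:42 7:35 8:47 9:47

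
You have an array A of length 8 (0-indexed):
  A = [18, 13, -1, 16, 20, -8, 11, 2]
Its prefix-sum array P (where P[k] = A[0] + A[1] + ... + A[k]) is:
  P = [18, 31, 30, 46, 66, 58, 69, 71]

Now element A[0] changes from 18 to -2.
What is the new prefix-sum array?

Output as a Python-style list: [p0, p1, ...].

Answer: [-2, 11, 10, 26, 46, 38, 49, 51]

Derivation:
Change: A[0] 18 -> -2, delta = -20
P[k] for k < 0: unchanged (A[0] not included)
P[k] for k >= 0: shift by delta = -20
  P[0] = 18 + -20 = -2
  P[1] = 31 + -20 = 11
  P[2] = 30 + -20 = 10
  P[3] = 46 + -20 = 26
  P[4] = 66 + -20 = 46
  P[5] = 58 + -20 = 38
  P[6] = 69 + -20 = 49
  P[7] = 71 + -20 = 51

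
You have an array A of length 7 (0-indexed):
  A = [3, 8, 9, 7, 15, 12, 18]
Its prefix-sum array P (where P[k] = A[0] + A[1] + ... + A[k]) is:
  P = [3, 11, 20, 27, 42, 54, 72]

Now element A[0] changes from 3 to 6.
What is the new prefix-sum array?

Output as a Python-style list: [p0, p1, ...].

Change: A[0] 3 -> 6, delta = 3
P[k] for k < 0: unchanged (A[0] not included)
P[k] for k >= 0: shift by delta = 3
  P[0] = 3 + 3 = 6
  P[1] = 11 + 3 = 14
  P[2] = 20 + 3 = 23
  P[3] = 27 + 3 = 30
  P[4] = 42 + 3 = 45
  P[5] = 54 + 3 = 57
  P[6] = 72 + 3 = 75

Answer: [6, 14, 23, 30, 45, 57, 75]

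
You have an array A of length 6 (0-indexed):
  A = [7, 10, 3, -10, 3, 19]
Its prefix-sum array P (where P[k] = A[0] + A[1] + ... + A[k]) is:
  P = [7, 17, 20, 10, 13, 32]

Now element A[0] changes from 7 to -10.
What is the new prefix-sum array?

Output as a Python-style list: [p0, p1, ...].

Answer: [-10, 0, 3, -7, -4, 15]

Derivation:
Change: A[0] 7 -> -10, delta = -17
P[k] for k < 0: unchanged (A[0] not included)
P[k] for k >= 0: shift by delta = -17
  P[0] = 7 + -17 = -10
  P[1] = 17 + -17 = 0
  P[2] = 20 + -17 = 3
  P[3] = 10 + -17 = -7
  P[4] = 13 + -17 = -4
  P[5] = 32 + -17 = 15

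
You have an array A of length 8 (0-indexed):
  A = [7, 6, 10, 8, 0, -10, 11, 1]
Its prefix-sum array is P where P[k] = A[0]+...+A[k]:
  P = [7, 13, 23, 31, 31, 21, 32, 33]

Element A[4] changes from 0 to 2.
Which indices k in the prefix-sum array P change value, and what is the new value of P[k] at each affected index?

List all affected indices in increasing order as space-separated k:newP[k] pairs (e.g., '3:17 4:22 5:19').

Answer: 4:33 5:23 6:34 7:35

Derivation:
P[k] = A[0] + ... + A[k]
P[k] includes A[4] iff k >= 4
Affected indices: 4, 5, ..., 7; delta = 2
  P[4]: 31 + 2 = 33
  P[5]: 21 + 2 = 23
  P[6]: 32 + 2 = 34
  P[7]: 33 + 2 = 35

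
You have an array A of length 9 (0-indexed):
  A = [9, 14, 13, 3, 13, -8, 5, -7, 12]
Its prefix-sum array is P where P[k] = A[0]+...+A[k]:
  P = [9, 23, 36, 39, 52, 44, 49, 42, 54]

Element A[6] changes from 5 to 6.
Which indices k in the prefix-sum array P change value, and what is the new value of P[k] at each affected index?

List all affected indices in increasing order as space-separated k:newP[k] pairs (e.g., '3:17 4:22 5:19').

Answer: 6:50 7:43 8:55

Derivation:
P[k] = A[0] + ... + A[k]
P[k] includes A[6] iff k >= 6
Affected indices: 6, 7, ..., 8; delta = 1
  P[6]: 49 + 1 = 50
  P[7]: 42 + 1 = 43
  P[8]: 54 + 1 = 55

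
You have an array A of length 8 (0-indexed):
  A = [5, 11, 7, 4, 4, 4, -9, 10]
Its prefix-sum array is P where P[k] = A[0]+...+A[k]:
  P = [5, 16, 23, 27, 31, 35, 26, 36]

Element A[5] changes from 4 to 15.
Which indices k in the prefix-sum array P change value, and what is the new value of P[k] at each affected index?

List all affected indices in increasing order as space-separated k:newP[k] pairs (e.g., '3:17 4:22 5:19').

Answer: 5:46 6:37 7:47

Derivation:
P[k] = A[0] + ... + A[k]
P[k] includes A[5] iff k >= 5
Affected indices: 5, 6, ..., 7; delta = 11
  P[5]: 35 + 11 = 46
  P[6]: 26 + 11 = 37
  P[7]: 36 + 11 = 47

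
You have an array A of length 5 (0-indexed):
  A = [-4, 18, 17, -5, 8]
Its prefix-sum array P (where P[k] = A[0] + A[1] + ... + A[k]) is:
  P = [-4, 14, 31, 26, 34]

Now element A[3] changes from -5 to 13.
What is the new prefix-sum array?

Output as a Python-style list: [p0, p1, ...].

Answer: [-4, 14, 31, 44, 52]

Derivation:
Change: A[3] -5 -> 13, delta = 18
P[k] for k < 3: unchanged (A[3] not included)
P[k] for k >= 3: shift by delta = 18
  P[0] = -4 + 0 = -4
  P[1] = 14 + 0 = 14
  P[2] = 31 + 0 = 31
  P[3] = 26 + 18 = 44
  P[4] = 34 + 18 = 52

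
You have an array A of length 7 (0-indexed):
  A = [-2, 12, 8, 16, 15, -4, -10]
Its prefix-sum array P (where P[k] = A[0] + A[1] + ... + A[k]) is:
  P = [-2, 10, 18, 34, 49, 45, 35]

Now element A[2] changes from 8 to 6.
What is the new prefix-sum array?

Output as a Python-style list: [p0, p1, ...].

Change: A[2] 8 -> 6, delta = -2
P[k] for k < 2: unchanged (A[2] not included)
P[k] for k >= 2: shift by delta = -2
  P[0] = -2 + 0 = -2
  P[1] = 10 + 0 = 10
  P[2] = 18 + -2 = 16
  P[3] = 34 + -2 = 32
  P[4] = 49 + -2 = 47
  P[5] = 45 + -2 = 43
  P[6] = 35 + -2 = 33

Answer: [-2, 10, 16, 32, 47, 43, 33]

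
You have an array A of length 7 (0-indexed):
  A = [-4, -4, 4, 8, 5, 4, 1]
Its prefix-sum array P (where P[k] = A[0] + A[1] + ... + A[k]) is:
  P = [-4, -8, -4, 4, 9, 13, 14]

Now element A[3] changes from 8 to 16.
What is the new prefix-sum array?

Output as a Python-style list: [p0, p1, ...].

Change: A[3] 8 -> 16, delta = 8
P[k] for k < 3: unchanged (A[3] not included)
P[k] for k >= 3: shift by delta = 8
  P[0] = -4 + 0 = -4
  P[1] = -8 + 0 = -8
  P[2] = -4 + 0 = -4
  P[3] = 4 + 8 = 12
  P[4] = 9 + 8 = 17
  P[5] = 13 + 8 = 21
  P[6] = 14 + 8 = 22

Answer: [-4, -8, -4, 12, 17, 21, 22]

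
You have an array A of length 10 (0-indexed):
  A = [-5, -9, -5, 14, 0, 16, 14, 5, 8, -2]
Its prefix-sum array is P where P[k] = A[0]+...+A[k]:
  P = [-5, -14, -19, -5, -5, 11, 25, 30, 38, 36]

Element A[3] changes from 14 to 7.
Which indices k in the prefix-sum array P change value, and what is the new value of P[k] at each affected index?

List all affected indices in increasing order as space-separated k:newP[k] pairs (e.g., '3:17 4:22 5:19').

P[k] = A[0] + ... + A[k]
P[k] includes A[3] iff k >= 3
Affected indices: 3, 4, ..., 9; delta = -7
  P[3]: -5 + -7 = -12
  P[4]: -5 + -7 = -12
  P[5]: 11 + -7 = 4
  P[6]: 25 + -7 = 18
  P[7]: 30 + -7 = 23
  P[8]: 38 + -7 = 31
  P[9]: 36 + -7 = 29

Answer: 3:-12 4:-12 5:4 6:18 7:23 8:31 9:29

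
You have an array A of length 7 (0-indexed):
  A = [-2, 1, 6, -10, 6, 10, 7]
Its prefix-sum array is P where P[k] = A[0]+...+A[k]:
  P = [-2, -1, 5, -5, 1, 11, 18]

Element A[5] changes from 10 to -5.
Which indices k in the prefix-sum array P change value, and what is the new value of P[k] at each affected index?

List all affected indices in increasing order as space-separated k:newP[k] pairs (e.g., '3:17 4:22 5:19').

Answer: 5:-4 6:3

Derivation:
P[k] = A[0] + ... + A[k]
P[k] includes A[5] iff k >= 5
Affected indices: 5, 6, ..., 6; delta = -15
  P[5]: 11 + -15 = -4
  P[6]: 18 + -15 = 3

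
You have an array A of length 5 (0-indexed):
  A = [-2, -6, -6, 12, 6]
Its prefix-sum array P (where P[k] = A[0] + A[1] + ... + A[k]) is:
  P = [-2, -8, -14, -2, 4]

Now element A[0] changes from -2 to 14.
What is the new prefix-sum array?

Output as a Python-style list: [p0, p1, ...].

Answer: [14, 8, 2, 14, 20]

Derivation:
Change: A[0] -2 -> 14, delta = 16
P[k] for k < 0: unchanged (A[0] not included)
P[k] for k >= 0: shift by delta = 16
  P[0] = -2 + 16 = 14
  P[1] = -8 + 16 = 8
  P[2] = -14 + 16 = 2
  P[3] = -2 + 16 = 14
  P[4] = 4 + 16 = 20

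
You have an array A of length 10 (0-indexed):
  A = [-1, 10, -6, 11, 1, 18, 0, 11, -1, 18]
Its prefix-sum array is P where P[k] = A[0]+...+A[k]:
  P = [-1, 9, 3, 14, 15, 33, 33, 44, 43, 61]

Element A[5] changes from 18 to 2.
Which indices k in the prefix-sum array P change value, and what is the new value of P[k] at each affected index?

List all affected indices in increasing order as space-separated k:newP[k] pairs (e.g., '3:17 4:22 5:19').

P[k] = A[0] + ... + A[k]
P[k] includes A[5] iff k >= 5
Affected indices: 5, 6, ..., 9; delta = -16
  P[5]: 33 + -16 = 17
  P[6]: 33 + -16 = 17
  P[7]: 44 + -16 = 28
  P[8]: 43 + -16 = 27
  P[9]: 61 + -16 = 45

Answer: 5:17 6:17 7:28 8:27 9:45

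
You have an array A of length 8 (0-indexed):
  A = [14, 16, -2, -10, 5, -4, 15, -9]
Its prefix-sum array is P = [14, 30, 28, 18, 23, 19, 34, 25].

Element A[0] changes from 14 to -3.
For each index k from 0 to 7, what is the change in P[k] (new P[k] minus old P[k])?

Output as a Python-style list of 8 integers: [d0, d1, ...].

Element change: A[0] 14 -> -3, delta = -17
For k < 0: P[k] unchanged, delta_P[k] = 0
For k >= 0: P[k] shifts by exactly -17
Delta array: [-17, -17, -17, -17, -17, -17, -17, -17]

Answer: [-17, -17, -17, -17, -17, -17, -17, -17]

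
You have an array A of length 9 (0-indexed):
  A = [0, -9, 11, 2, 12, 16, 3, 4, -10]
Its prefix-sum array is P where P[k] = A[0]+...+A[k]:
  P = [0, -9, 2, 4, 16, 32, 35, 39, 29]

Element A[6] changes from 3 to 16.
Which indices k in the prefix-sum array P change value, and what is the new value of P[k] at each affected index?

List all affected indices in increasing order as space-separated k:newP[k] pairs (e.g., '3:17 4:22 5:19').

P[k] = A[0] + ... + A[k]
P[k] includes A[6] iff k >= 6
Affected indices: 6, 7, ..., 8; delta = 13
  P[6]: 35 + 13 = 48
  P[7]: 39 + 13 = 52
  P[8]: 29 + 13 = 42

Answer: 6:48 7:52 8:42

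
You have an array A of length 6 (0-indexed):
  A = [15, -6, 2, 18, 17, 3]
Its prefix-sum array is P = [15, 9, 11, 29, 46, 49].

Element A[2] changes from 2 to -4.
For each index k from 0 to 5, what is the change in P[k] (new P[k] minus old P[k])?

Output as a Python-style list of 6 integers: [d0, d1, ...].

Answer: [0, 0, -6, -6, -6, -6]

Derivation:
Element change: A[2] 2 -> -4, delta = -6
For k < 2: P[k] unchanged, delta_P[k] = 0
For k >= 2: P[k] shifts by exactly -6
Delta array: [0, 0, -6, -6, -6, -6]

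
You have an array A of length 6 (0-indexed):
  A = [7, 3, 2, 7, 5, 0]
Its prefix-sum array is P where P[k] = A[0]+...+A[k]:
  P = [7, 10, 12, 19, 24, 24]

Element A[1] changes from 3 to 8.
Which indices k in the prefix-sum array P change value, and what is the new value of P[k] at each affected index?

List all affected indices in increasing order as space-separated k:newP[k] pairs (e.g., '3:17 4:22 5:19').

P[k] = A[0] + ... + A[k]
P[k] includes A[1] iff k >= 1
Affected indices: 1, 2, ..., 5; delta = 5
  P[1]: 10 + 5 = 15
  P[2]: 12 + 5 = 17
  P[3]: 19 + 5 = 24
  P[4]: 24 + 5 = 29
  P[5]: 24 + 5 = 29

Answer: 1:15 2:17 3:24 4:29 5:29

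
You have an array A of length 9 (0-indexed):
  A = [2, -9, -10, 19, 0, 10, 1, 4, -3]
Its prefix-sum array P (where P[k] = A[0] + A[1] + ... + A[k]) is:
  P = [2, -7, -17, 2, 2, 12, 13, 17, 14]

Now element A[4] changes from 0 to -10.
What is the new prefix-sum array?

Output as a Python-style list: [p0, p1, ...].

Change: A[4] 0 -> -10, delta = -10
P[k] for k < 4: unchanged (A[4] not included)
P[k] for k >= 4: shift by delta = -10
  P[0] = 2 + 0 = 2
  P[1] = -7 + 0 = -7
  P[2] = -17 + 0 = -17
  P[3] = 2 + 0 = 2
  P[4] = 2 + -10 = -8
  P[5] = 12 + -10 = 2
  P[6] = 13 + -10 = 3
  P[7] = 17 + -10 = 7
  P[8] = 14 + -10 = 4

Answer: [2, -7, -17, 2, -8, 2, 3, 7, 4]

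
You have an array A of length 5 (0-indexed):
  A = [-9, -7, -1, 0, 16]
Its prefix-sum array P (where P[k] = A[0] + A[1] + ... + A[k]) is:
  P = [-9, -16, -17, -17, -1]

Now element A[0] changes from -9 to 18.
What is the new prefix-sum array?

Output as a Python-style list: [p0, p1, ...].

Answer: [18, 11, 10, 10, 26]

Derivation:
Change: A[0] -9 -> 18, delta = 27
P[k] for k < 0: unchanged (A[0] not included)
P[k] for k >= 0: shift by delta = 27
  P[0] = -9 + 27 = 18
  P[1] = -16 + 27 = 11
  P[2] = -17 + 27 = 10
  P[3] = -17 + 27 = 10
  P[4] = -1 + 27 = 26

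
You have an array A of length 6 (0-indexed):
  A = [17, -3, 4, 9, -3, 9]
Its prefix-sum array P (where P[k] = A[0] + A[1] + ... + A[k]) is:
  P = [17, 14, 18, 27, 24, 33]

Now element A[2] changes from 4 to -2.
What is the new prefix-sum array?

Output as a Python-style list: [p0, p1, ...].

Answer: [17, 14, 12, 21, 18, 27]

Derivation:
Change: A[2] 4 -> -2, delta = -6
P[k] for k < 2: unchanged (A[2] not included)
P[k] for k >= 2: shift by delta = -6
  P[0] = 17 + 0 = 17
  P[1] = 14 + 0 = 14
  P[2] = 18 + -6 = 12
  P[3] = 27 + -6 = 21
  P[4] = 24 + -6 = 18
  P[5] = 33 + -6 = 27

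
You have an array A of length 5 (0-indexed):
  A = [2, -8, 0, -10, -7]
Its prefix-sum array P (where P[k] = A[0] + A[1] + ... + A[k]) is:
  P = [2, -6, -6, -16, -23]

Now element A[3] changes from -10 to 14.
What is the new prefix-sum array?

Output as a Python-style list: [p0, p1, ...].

Change: A[3] -10 -> 14, delta = 24
P[k] for k < 3: unchanged (A[3] not included)
P[k] for k >= 3: shift by delta = 24
  P[0] = 2 + 0 = 2
  P[1] = -6 + 0 = -6
  P[2] = -6 + 0 = -6
  P[3] = -16 + 24 = 8
  P[4] = -23 + 24 = 1

Answer: [2, -6, -6, 8, 1]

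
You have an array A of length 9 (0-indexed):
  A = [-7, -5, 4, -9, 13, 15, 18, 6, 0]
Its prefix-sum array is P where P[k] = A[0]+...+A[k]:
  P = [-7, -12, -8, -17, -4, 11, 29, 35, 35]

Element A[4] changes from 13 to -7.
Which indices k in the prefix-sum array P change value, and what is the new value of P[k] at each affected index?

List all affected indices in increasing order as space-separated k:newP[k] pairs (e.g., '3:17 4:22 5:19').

P[k] = A[0] + ... + A[k]
P[k] includes A[4] iff k >= 4
Affected indices: 4, 5, ..., 8; delta = -20
  P[4]: -4 + -20 = -24
  P[5]: 11 + -20 = -9
  P[6]: 29 + -20 = 9
  P[7]: 35 + -20 = 15
  P[8]: 35 + -20 = 15

Answer: 4:-24 5:-9 6:9 7:15 8:15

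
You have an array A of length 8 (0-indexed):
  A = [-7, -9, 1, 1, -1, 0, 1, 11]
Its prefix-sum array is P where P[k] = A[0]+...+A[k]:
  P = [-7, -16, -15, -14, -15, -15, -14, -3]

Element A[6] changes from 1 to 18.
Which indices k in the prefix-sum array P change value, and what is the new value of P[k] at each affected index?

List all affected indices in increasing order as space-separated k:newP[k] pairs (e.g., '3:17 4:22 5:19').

P[k] = A[0] + ... + A[k]
P[k] includes A[6] iff k >= 6
Affected indices: 6, 7, ..., 7; delta = 17
  P[6]: -14 + 17 = 3
  P[7]: -3 + 17 = 14

Answer: 6:3 7:14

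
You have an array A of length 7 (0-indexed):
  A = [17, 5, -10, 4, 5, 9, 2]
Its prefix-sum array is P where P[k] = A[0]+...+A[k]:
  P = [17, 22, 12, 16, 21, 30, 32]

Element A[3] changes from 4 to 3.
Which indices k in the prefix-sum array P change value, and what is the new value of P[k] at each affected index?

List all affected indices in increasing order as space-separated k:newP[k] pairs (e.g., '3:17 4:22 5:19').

P[k] = A[0] + ... + A[k]
P[k] includes A[3] iff k >= 3
Affected indices: 3, 4, ..., 6; delta = -1
  P[3]: 16 + -1 = 15
  P[4]: 21 + -1 = 20
  P[5]: 30 + -1 = 29
  P[6]: 32 + -1 = 31

Answer: 3:15 4:20 5:29 6:31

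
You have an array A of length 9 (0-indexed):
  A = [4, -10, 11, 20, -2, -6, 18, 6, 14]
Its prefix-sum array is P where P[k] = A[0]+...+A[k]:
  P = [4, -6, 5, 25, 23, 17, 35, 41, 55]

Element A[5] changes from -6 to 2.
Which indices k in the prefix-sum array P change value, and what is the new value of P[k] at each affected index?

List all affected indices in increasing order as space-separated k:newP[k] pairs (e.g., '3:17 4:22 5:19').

Answer: 5:25 6:43 7:49 8:63

Derivation:
P[k] = A[0] + ... + A[k]
P[k] includes A[5] iff k >= 5
Affected indices: 5, 6, ..., 8; delta = 8
  P[5]: 17 + 8 = 25
  P[6]: 35 + 8 = 43
  P[7]: 41 + 8 = 49
  P[8]: 55 + 8 = 63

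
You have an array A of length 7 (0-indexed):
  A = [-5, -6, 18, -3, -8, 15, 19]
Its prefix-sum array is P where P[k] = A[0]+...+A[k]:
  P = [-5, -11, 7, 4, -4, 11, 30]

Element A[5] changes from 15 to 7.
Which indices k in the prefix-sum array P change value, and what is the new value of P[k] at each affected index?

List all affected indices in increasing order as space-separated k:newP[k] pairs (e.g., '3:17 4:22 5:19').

Answer: 5:3 6:22

Derivation:
P[k] = A[0] + ... + A[k]
P[k] includes A[5] iff k >= 5
Affected indices: 5, 6, ..., 6; delta = -8
  P[5]: 11 + -8 = 3
  P[6]: 30 + -8 = 22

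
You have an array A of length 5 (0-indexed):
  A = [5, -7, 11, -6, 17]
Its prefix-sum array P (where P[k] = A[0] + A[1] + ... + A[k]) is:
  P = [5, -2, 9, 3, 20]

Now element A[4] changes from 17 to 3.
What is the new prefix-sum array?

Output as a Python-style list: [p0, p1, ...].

Change: A[4] 17 -> 3, delta = -14
P[k] for k < 4: unchanged (A[4] not included)
P[k] for k >= 4: shift by delta = -14
  P[0] = 5 + 0 = 5
  P[1] = -2 + 0 = -2
  P[2] = 9 + 0 = 9
  P[3] = 3 + 0 = 3
  P[4] = 20 + -14 = 6

Answer: [5, -2, 9, 3, 6]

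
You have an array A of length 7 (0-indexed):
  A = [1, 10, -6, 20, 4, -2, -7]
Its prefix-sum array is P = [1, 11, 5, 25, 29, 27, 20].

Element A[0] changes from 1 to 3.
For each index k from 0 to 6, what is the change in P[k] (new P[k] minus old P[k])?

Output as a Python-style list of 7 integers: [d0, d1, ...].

Answer: [2, 2, 2, 2, 2, 2, 2]

Derivation:
Element change: A[0] 1 -> 3, delta = 2
For k < 0: P[k] unchanged, delta_P[k] = 0
For k >= 0: P[k] shifts by exactly 2
Delta array: [2, 2, 2, 2, 2, 2, 2]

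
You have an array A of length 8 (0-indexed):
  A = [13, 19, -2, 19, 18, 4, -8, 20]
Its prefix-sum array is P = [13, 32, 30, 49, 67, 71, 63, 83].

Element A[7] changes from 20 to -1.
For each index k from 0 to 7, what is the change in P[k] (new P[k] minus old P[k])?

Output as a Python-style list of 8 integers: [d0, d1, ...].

Element change: A[7] 20 -> -1, delta = -21
For k < 7: P[k] unchanged, delta_P[k] = 0
For k >= 7: P[k] shifts by exactly -21
Delta array: [0, 0, 0, 0, 0, 0, 0, -21]

Answer: [0, 0, 0, 0, 0, 0, 0, -21]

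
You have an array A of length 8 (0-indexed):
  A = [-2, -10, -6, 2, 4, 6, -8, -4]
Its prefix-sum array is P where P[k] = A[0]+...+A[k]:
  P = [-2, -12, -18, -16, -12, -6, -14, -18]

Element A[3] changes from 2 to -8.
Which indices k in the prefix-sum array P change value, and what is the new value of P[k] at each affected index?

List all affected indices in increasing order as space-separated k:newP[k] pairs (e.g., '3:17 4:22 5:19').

P[k] = A[0] + ... + A[k]
P[k] includes A[3] iff k >= 3
Affected indices: 3, 4, ..., 7; delta = -10
  P[3]: -16 + -10 = -26
  P[4]: -12 + -10 = -22
  P[5]: -6 + -10 = -16
  P[6]: -14 + -10 = -24
  P[7]: -18 + -10 = -28

Answer: 3:-26 4:-22 5:-16 6:-24 7:-28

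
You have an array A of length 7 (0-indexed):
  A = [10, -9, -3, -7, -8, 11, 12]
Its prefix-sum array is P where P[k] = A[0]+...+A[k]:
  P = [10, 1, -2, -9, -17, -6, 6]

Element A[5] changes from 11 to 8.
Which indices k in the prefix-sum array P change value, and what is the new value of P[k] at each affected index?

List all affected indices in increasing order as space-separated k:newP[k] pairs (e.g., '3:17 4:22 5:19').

P[k] = A[0] + ... + A[k]
P[k] includes A[5] iff k >= 5
Affected indices: 5, 6, ..., 6; delta = -3
  P[5]: -6 + -3 = -9
  P[6]: 6 + -3 = 3

Answer: 5:-9 6:3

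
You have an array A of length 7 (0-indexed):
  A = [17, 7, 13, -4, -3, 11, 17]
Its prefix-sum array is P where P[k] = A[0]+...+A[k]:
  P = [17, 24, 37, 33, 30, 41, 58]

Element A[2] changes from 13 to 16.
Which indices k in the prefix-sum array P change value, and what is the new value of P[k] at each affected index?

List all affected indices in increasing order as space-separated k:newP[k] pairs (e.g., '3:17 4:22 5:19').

P[k] = A[0] + ... + A[k]
P[k] includes A[2] iff k >= 2
Affected indices: 2, 3, ..., 6; delta = 3
  P[2]: 37 + 3 = 40
  P[3]: 33 + 3 = 36
  P[4]: 30 + 3 = 33
  P[5]: 41 + 3 = 44
  P[6]: 58 + 3 = 61

Answer: 2:40 3:36 4:33 5:44 6:61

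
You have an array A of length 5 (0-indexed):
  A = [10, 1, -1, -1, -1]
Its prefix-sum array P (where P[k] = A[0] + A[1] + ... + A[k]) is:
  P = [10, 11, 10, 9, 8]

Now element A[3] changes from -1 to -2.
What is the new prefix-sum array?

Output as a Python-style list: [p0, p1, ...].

Answer: [10, 11, 10, 8, 7]

Derivation:
Change: A[3] -1 -> -2, delta = -1
P[k] for k < 3: unchanged (A[3] not included)
P[k] for k >= 3: shift by delta = -1
  P[0] = 10 + 0 = 10
  P[1] = 11 + 0 = 11
  P[2] = 10 + 0 = 10
  P[3] = 9 + -1 = 8
  P[4] = 8 + -1 = 7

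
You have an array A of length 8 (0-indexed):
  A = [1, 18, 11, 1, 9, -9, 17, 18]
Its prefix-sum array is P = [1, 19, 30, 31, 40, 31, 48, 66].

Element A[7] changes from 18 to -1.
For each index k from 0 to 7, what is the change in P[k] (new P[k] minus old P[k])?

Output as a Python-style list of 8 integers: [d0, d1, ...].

Answer: [0, 0, 0, 0, 0, 0, 0, -19]

Derivation:
Element change: A[7] 18 -> -1, delta = -19
For k < 7: P[k] unchanged, delta_P[k] = 0
For k >= 7: P[k] shifts by exactly -19
Delta array: [0, 0, 0, 0, 0, 0, 0, -19]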